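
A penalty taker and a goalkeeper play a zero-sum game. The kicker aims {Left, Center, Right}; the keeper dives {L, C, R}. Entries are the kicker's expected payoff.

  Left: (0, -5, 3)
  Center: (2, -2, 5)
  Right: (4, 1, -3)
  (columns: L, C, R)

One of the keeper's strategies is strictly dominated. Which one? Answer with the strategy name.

C holds the kicker's payoff strictly below L in every row: -5 < 0, -2 < 2, 1 < 4.
So L is strictly dominated for the keeper.

L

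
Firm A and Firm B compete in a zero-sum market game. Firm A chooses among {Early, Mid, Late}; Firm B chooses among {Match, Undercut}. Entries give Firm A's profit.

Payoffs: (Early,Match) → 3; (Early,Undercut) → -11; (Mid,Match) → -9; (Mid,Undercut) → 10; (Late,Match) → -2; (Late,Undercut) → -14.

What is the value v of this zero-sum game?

-23/11

Row minima: Early → -11, Mid → -9, Late → -14; maximin = -9.
Column maxima: Match → 3, Undercut → 10; minimax = 3.
-9 ≠ 3, so there is no saddle point; optimal play is mixed.
Late is strictly dominated by Early, so Firm A never plays it.
On the remaining 2×2 (Early, Mid vs Match, Undercut):
Let Firm A play Early with probability p. Expected payoff against Match: 3p + (-9)(1−p) = 12p − 9; against Undercut: (-11)p + 10(1−p) = −21p + 10.
Setting these equal: 12p − 9 = −21p + 10 ⇒ 33p = 19 ⇒ p = 19/33, and the value is (12)·(19/33) − 9 = -23/11.
For Firm B: with q = P(Match), equating Early's and Mid's payoffs gives 14q − 11 = −19q + 10 ⇒ q = 7/11.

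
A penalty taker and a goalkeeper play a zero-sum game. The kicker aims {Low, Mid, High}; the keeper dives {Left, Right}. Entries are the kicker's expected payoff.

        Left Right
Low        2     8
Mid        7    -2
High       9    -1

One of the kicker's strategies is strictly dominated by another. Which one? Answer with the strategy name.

Mid

High gives a strictly higher payoff than Mid against every column: 9 > 7, -1 > -2.
So Mid is strictly dominated and the kicker never plays it.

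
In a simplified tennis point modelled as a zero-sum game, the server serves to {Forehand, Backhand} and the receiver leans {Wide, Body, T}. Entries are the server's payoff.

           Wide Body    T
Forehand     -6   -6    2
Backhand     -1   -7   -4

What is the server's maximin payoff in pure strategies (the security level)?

-6

Row minima: Forehand → -6, Backhand → -7.
The best of these is -6.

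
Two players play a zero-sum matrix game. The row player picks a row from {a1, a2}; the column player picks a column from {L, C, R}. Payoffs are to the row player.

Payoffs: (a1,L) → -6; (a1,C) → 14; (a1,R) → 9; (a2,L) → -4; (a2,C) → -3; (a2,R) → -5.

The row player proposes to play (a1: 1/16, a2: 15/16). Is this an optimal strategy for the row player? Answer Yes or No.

Yes

Against L this mix gives (1/16)·(-6) + (15/16)·(-4) = -33/8.
Against C this mix gives (1/16)·14 + (15/16)·(-3) = -31/16.
Against R this mix gives (1/16)·9 + (15/16)·(-5) = -33/8.
All of the column player's active replies (L, R) yield -33/8, and no column does worse for the row player. The mix makes the column player indifferent and guarantees -33/8, so it is optimal.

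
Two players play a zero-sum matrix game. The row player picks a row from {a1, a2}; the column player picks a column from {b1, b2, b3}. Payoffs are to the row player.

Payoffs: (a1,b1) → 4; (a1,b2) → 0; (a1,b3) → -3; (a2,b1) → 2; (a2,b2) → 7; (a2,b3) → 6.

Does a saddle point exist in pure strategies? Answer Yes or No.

Row minima: a1 → -3, a2 → 2; maximin = 2.
Column maxima: b1 → 4, b2 → 7, b3 → 6; minimax = 4.
2 ≠ 4, so no pure-strategy equilibrium exists.

No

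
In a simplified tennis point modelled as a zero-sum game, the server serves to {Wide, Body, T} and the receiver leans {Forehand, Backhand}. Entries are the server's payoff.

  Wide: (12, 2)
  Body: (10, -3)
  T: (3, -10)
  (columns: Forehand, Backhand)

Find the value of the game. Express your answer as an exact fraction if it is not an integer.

2

Row minima: Wide → 2, Body → -3, T → -10; maximin = 2.
Column maxima: Forehand → 12, Backhand → 2; minimax = 2.
Since maximin = minimax = 2, there is a saddle point and the value is 2.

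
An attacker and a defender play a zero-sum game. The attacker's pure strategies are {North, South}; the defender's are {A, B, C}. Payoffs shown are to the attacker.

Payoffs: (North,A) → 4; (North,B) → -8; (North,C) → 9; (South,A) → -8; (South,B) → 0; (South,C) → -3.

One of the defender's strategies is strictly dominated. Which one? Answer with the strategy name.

A holds the attacker's payoff strictly below C in every row: 4 < 9, -8 < -3.
So C is strictly dominated for the defender.

C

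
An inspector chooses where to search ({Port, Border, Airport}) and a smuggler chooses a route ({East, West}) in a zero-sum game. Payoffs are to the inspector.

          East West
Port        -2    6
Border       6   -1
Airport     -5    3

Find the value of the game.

34/15

Row minima: Port → -2, Border → -1, Airport → -5; maximin = -1.
Column maxima: East → 6, West → 6; minimax = 6.
-1 ≠ 6, so there is no saddle point; optimal play is mixed.
Airport is strictly dominated by Port, so the inspector never plays it.
On the remaining 2×2 (Port, Border vs East, West):
Let the inspector play Port with probability p. Expected payoff against East: (-2)p + 6(1−p) = −8p + 6; against West: 6p + (-1)(1−p) = 7p − 1.
Setting these equal: −8p + 6 = 7p − 1 ⇒ −15p = -7 ⇒ p = 7/15, and the value is (-8)·(7/15) + 6 = 34/15.
For the smuggler: with q = P(East), equating Port's and Border's payoffs gives −8q + 6 = 7q − 1 ⇒ q = 7/15.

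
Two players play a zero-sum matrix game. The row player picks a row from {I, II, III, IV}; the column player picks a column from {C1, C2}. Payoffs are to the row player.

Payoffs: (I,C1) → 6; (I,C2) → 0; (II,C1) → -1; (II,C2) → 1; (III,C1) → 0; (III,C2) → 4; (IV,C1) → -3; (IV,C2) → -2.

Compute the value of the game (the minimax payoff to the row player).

Row minima: I → 0, II → -1, III → 0, IV → -3; maximin = 0.
Column maxima: C1 → 6, C2 → 4; minimax = 4.
0 ≠ 4, so there is no saddle point; optimal play is mixed.
II is strictly dominated by III, so the row player never plays it.
IV is strictly dominated by I, so the row player never plays it.
On the remaining 2×2 (I, III vs C1, C2):
Let the row player play I with probability p. Expected payoff against C1: 6p + 0(1−p) = 6p; against C2: 0p + 4(1−p) = −4p + 4.
Setting these equal: 6p = −4p + 4 ⇒ 10p = 4 ⇒ p = 2/5, and the value is (6)·(2/5) = 12/5.
For the column player: with q = P(C1), equating I's and III's payoffs gives 6q = −4q + 4 ⇒ q = 2/5.

12/5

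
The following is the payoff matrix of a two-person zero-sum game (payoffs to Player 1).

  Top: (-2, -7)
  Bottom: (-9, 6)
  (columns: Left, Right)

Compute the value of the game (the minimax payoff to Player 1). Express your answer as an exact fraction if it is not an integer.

-15/4

Row minima: Top → -7, Bottom → -9; maximin = -7.
Column maxima: Left → -2, Right → 6; minimax = -2.
-7 ≠ -2, so there is no saddle point; optimal play is mixed.
Let Player 1 play Top with probability p. Expected payoff against Left: (-2)p + (-9)(1−p) = 7p − 9; against Right: (-7)p + 6(1−p) = −13p + 6.
Setting these equal: 7p − 9 = −13p + 6 ⇒ 20p = 15 ⇒ p = 3/4, and the value is (7)·(3/4) − 9 = -15/4.
For Player 2: with q = P(Left), equating Top's and Bottom's payoffs gives 5q − 7 = −15q + 6 ⇒ q = 13/20.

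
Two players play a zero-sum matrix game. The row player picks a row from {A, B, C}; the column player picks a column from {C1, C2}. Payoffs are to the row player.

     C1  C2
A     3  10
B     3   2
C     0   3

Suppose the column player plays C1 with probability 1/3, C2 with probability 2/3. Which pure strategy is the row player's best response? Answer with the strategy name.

A

Expected payoff of A: (1/3)·3 + (2/3)·10 = 23/3.
Expected payoff of B: (1/3)·3 + (2/3)·2 = 7/3.
Expected payoff of C: (1/3)·0 + (2/3)·3 = 2.
The largest is 23/3, so the row player's best response is A.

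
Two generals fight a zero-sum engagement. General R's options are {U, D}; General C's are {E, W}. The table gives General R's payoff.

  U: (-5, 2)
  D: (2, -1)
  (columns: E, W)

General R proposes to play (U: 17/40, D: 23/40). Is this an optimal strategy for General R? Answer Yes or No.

No

Against E this mix gives (17/40)·(-5) + (23/40)·2 = -39/40.
Against W this mix gives (17/40)·2 + (23/40)·(-1) = 11/40.
General C will play E, holding General R to -39/40. Shifting weight toward the row that does better against E would raise this floor (the equalizing mix achieves -1/10 against both E and W), so the proposed strategy is not optimal.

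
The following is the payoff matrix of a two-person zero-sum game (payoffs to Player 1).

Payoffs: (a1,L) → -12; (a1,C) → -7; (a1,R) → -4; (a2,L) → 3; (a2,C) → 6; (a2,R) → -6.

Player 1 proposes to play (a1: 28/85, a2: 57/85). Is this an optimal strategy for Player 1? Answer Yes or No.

No

Against L this mix gives (28/85)·(-12) + (57/85)·3 = -33/17.
Against C this mix gives (28/85)·(-7) + (57/85)·6 = 146/85.
Against R this mix gives (28/85)·(-4) + (57/85)·(-6) = -454/85.
Player 2 will play R, holding Player 1 to -454/85. Shifting weight toward the row that does better against R would raise this floor (the equalizing mix achieves -84/17 against both R and L), so the proposed strategy is not optimal.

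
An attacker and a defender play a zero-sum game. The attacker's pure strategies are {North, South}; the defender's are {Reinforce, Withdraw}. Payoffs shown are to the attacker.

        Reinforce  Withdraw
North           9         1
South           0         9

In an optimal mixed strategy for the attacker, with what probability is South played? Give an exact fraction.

8/17

Row minima: North → 1, South → 0; maximin = 1.
Column maxima: Reinforce → 9, Withdraw → 9; minimax = 9.
1 ≠ 9, so there is no saddle point; optimal play is mixed.
Let the attacker play North with probability p. Expected payoff against Reinforce: 9p + 0(1−p) = 9p; against Withdraw: 1p + 9(1−p) = −8p + 9.
Setting these equal: 9p = −8p + 9 ⇒ 17p = 9 ⇒ p = 9/17, and the value is (9)·(9/17) = 81/17.
For the defender: with q = P(Reinforce), equating North's and South's payoffs gives 8q + 1 = −9q + 9 ⇒ q = 8/17.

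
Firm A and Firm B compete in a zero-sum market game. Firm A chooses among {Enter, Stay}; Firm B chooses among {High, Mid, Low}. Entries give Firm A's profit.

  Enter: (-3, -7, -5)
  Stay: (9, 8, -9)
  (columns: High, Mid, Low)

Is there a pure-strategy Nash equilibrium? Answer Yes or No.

No

Row minima: Enter → -7, Stay → -9; maximin = -7.
Column maxima: High → 9, Mid → 8, Low → -5; minimax = -5.
-7 ≠ -5, so no pure-strategy equilibrium exists.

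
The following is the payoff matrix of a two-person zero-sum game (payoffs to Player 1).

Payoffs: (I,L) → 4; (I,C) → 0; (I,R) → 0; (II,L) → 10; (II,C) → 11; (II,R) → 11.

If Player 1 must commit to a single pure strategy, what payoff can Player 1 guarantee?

10

Row minima: I → 0, II → 10.
The best of these is 10.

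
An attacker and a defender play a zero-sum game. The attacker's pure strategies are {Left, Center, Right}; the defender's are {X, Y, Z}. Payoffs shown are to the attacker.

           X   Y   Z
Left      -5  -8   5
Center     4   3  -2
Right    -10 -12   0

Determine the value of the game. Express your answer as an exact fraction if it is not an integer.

Row minima: Left → -8, Center → -2, Right → -12; maximin = -2.
Column maxima: X → 4, Y → 3, Z → 5; minimax = 3.
-2 ≠ 3, so there is no saddle point; optimal play is mixed.
Right is strictly dominated by Left, so the attacker never plays it.
X is strictly dominated by Y (it gives the attacker strictly more in every row), so the defender never plays it.
On the remaining 2×2 (Left, Center vs Y, Z):
Let the attacker play Left with probability p. Expected payoff against Y: (-8)p + 3(1−p) = −11p + 3; against Z: 5p + (-2)(1−p) = 7p − 2.
Setting these equal: −11p + 3 = 7p − 2 ⇒ −18p = -5 ⇒ p = 5/18, and the value is (-11)·(5/18) + 3 = -1/18.
For the defender: with q = P(Y), equating Left's and Center's payoffs gives −13q + 5 = 5q − 2 ⇒ q = 7/18.

-1/18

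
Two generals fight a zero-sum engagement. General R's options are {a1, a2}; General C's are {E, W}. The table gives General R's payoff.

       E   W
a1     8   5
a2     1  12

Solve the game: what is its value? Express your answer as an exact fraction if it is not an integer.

13/2

Row minima: a1 → 5, a2 → 1; maximin = 5.
Column maxima: E → 8, W → 12; minimax = 8.
5 ≠ 8, so there is no saddle point; optimal play is mixed.
Let General R play a1 with probability p. Expected payoff against E: 8p + 1(1−p) = 7p + 1; against W: 5p + 12(1−p) = −7p + 12.
Setting these equal: 7p + 1 = −7p + 12 ⇒ 14p = 11 ⇒ p = 11/14, and the value is (7)·(11/14) + 1 = 13/2.
For General C: with q = P(E), equating a1's and a2's payoffs gives 3q + 5 = −11q + 12 ⇒ q = 1/2.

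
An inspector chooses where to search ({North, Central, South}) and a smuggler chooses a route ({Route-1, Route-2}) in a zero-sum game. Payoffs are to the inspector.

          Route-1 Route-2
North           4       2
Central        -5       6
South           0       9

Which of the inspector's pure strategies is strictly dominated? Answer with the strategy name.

Central

South gives a strictly higher payoff than Central against every column: 0 > -5, 9 > 6.
So Central is strictly dominated and the inspector never plays it.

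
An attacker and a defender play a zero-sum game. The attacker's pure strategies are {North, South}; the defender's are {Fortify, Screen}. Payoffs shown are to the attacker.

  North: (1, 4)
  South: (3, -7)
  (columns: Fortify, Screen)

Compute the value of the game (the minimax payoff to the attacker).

19/13

Row minima: North → 1, South → -7; maximin = 1.
Column maxima: Fortify → 3, Screen → 4; minimax = 3.
1 ≠ 3, so there is no saddle point; optimal play is mixed.
Let the attacker play North with probability p. Expected payoff against Fortify: 1p + 3(1−p) = −2p + 3; against Screen: 4p + (-7)(1−p) = 11p − 7.
Setting these equal: −2p + 3 = 11p − 7 ⇒ −13p = -10 ⇒ p = 10/13, and the value is (-2)·(10/13) + 3 = 19/13.
For the defender: with q = P(Fortify), equating North's and South's payoffs gives −3q + 4 = 10q − 7 ⇒ q = 11/13.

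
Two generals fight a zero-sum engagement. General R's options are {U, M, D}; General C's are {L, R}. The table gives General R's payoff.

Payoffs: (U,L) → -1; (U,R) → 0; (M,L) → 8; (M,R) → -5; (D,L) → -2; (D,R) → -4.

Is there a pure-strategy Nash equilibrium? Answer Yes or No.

Row minima: U → -1, M → -5, D → -4; maximin = -1.
Column maxima: L → 8, R → 0; minimax = 0.
-1 ≠ 0, so no pure-strategy equilibrium exists.

No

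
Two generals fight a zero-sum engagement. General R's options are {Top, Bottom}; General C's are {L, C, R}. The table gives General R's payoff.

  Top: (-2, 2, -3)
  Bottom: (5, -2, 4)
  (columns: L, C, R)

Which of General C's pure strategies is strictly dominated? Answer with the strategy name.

R holds General R's payoff strictly below L in every row: -3 < -2, 4 < 5.
So L is strictly dominated for General C.

L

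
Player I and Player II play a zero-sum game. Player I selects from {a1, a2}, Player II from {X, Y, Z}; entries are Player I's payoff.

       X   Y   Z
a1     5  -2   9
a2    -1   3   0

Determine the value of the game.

Row minima: a1 → -2, a2 → -1; maximin = -1.
Column maxima: X → 5, Y → 3, Z → 9; minimax = 3.
-1 ≠ 3, so there is no saddle point; optimal play is mixed.
Z is strictly dominated by X (it gives Player I strictly more in every row), so Player II never plays it.
On the remaining 2×2 (a1, a2 vs X, Y):
Let Player I play a1 with probability p. Expected payoff against X: 5p + (-1)(1−p) = 6p − 1; against Y: (-2)p + 3(1−p) = −5p + 3.
Setting these equal: 6p − 1 = −5p + 3 ⇒ 11p = 4 ⇒ p = 4/11, and the value is (6)·(4/11) − 1 = 13/11.
For Player II: with q = P(X), equating a1's and a2's payoffs gives 7q − 2 = −4q + 3 ⇒ q = 5/11.

13/11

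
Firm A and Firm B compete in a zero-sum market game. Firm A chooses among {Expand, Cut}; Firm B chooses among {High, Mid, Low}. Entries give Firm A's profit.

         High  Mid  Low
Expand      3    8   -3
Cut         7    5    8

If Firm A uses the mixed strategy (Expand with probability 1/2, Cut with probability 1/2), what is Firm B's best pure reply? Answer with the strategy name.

If Firm B plays High, Firm A's expected payoff is (1/2)·3 + (1/2)·7 = 5.
If Firm B plays Mid, Firm A's expected payoff is (1/2)·8 + (1/2)·5 = 13/2.
If Firm B plays Low, Firm A's expected payoff is (1/2)·(-3) + (1/2)·8 = 5/2.
Firm B minimizes Firm A's payoff; the smallest is 5/2, so the best response is Low.

Low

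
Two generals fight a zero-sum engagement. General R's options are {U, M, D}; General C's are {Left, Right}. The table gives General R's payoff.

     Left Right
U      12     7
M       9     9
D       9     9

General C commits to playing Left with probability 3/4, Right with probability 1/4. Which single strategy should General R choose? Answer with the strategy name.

Expected payoff of U: (3/4)·12 + (1/4)·7 = 43/4.
Expected payoff of M: (3/4)·9 + (1/4)·9 = 9.
Expected payoff of D: (3/4)·9 + (1/4)·9 = 9.
The largest is 43/4, so General R's best response is U.

U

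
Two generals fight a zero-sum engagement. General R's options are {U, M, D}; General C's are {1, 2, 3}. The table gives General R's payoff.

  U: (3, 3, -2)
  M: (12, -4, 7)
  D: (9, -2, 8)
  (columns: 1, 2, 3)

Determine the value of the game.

4/3

Row minima: U → -2, M → -4, D → -2; maximin = -2.
Column maxima: 1 → 12, 2 → 3, 3 → 8; minimax = 3.
-2 ≠ 3, so there is no saddle point; optimal play is mixed.
1 is strictly dominated by 3 (it gives General R strictly more in every row), so General C never plays it.
With 1 eliminated, M is strictly dominated by D (D gives General R strictly more in every remaining column), so General R never plays it.
On the remaining 2×2 (U, D vs 2, 3):
Let General R play U with probability p. Expected payoff against 2: 3p + (-2)(1−p) = 5p − 2; against 3: (-2)p + 8(1−p) = −10p + 8.
Setting these equal: 5p − 2 = −10p + 8 ⇒ 15p = 10 ⇒ p = 2/3, and the value is (5)·(2/3) − 2 = 4/3.
For General C: with q = P(2), equating U's and D's payoffs gives 5q − 2 = −10q + 8 ⇒ q = 2/3.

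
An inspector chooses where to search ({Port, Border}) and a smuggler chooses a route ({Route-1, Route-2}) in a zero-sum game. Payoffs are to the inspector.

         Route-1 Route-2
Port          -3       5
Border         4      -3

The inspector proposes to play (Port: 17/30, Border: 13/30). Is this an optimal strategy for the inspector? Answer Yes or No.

No

Against Route-1 this mix gives (17/30)·(-3) + (13/30)·4 = 1/30.
Against Route-2 this mix gives (17/30)·5 + (13/30)·(-3) = 23/15.
The smuggler will play Route-1, holding the inspector to 1/30. Shifting weight toward the row that does better against Route-1 would raise this floor (the equalizing mix achieves 11/15 against both Route-1 and Route-2), so the proposed strategy is not optimal.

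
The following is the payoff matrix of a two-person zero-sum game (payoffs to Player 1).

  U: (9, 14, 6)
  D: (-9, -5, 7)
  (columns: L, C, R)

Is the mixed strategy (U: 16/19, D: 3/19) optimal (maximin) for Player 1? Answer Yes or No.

Against L this mix gives (16/19)·9 + (3/19)·(-9) = 117/19.
Against C this mix gives (16/19)·14 + (3/19)·(-5) = 11.
Against R this mix gives (16/19)·6 + (3/19)·7 = 117/19.
All of Player 2's active replies (L, R) yield 117/19, and no column does worse for Player 1. The mix makes Player 2 indifferent and guarantees 117/19, so it is optimal.

Yes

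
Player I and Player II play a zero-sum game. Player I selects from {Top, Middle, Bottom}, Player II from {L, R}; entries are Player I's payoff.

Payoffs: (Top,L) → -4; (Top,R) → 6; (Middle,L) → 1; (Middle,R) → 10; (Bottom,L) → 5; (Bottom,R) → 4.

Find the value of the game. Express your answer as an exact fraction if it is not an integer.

23/5

Row minima: Top → -4, Middle → 1, Bottom → 4; maximin = 4.
Column maxima: L → 5, R → 10; minimax = 5.
4 ≠ 5, so there is no saddle point; optimal play is mixed.
Top is strictly dominated by Middle, so Player I never plays it.
On the remaining 2×2 (Middle, Bottom vs L, R):
Let Player I play Middle with probability p. Expected payoff against L: 1p + 5(1−p) = −4p + 5; against R: 10p + 4(1−p) = 6p + 4.
Setting these equal: −4p + 5 = 6p + 4 ⇒ −10p = -1 ⇒ p = 1/10, and the value is (-4)·(1/10) + 5 = 23/5.
For Player II: with q = P(L), equating Middle's and Bottom's payoffs gives −9q + 10 = q + 4 ⇒ q = 3/5.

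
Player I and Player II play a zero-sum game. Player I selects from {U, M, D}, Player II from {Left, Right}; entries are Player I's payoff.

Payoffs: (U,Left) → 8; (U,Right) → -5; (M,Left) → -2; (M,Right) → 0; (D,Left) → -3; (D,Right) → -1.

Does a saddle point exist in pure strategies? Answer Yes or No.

No

Row minima: U → -5, M → -2, D → -3; maximin = -2.
Column maxima: Left → 8, Right → 0; minimax = 0.
-2 ≠ 0, so no pure-strategy equilibrium exists.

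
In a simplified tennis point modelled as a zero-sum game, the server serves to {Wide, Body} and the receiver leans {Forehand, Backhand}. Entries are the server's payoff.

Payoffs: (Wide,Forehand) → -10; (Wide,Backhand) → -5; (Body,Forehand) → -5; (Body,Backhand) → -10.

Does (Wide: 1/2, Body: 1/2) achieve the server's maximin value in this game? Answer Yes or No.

Yes

Against Forehand this mix gives (1/2)·(-10) + (1/2)·(-5) = -15/2.
Against Backhand this mix gives (1/2)·(-5) + (1/2)·(-10) = -15/2.
All of the receiver's active replies (Forehand, Backhand) yield -15/2, and no column does worse for the server. The mix makes the receiver indifferent and guarantees -15/2, so it is optimal.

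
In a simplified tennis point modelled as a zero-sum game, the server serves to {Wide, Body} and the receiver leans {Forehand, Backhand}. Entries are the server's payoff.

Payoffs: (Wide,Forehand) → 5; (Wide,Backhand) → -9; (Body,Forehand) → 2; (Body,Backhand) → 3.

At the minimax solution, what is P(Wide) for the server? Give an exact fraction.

Row minima: Wide → -9, Body → 2; maximin = 2.
Column maxima: Forehand → 5, Backhand → 3; minimax = 3.
2 ≠ 3, so there is no saddle point; optimal play is mixed.
Let the server play Wide with probability p. Expected payoff against Forehand: 5p + 2(1−p) = 3p + 2; against Backhand: (-9)p + 3(1−p) = −12p + 3.
Setting these equal: 3p + 2 = −12p + 3 ⇒ 15p = 1 ⇒ p = 1/15, and the value is (3)·(1/15) + 2 = 11/5.
For the receiver: with q = P(Forehand), equating Wide's and Body's payoffs gives 14q − 9 = −q + 3 ⇒ q = 4/5.

1/15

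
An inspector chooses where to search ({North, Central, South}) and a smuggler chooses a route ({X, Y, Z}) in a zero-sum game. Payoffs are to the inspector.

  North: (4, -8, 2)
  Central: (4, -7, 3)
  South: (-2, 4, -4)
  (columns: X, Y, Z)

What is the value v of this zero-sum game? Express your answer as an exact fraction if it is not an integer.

-8/9

Row minima: North → -8, Central → -7, South → -4; maximin = -4.
Column maxima: X → 4, Y → 4, Z → 3; minimax = 3.
-4 ≠ 3, so there is no saddle point; optimal play is mixed.
X is strictly dominated by Z (it gives the inspector strictly more in every row), so the smuggler never plays it.
With X eliminated, North is strictly dominated by Central (Central gives the inspector strictly more in every remaining column), so the inspector never plays it.
On the remaining 2×2 (Central, South vs Y, Z):
Let the inspector play Central with probability p. Expected payoff against Y: (-7)p + 4(1−p) = −11p + 4; against Z: 3p + (-4)(1−p) = 7p − 4.
Setting these equal: −11p + 4 = 7p − 4 ⇒ −18p = -8 ⇒ p = 4/9, and the value is (-11)·(4/9) + 4 = -8/9.
For the smuggler: with q = P(Y), equating Central's and South's payoffs gives −10q + 3 = 8q − 4 ⇒ q = 7/18.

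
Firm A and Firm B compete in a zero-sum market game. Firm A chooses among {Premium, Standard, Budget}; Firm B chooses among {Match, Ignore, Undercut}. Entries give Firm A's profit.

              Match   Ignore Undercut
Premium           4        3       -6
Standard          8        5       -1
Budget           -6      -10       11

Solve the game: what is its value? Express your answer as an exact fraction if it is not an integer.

5/3

Row minima: Premium → -6, Standard → -1, Budget → -10; maximin = -1.
Column maxima: Match → 8, Ignore → 5, Undercut → 11; minimax = 5.
-1 ≠ 5, so there is no saddle point; optimal play is mixed.
Premium is strictly dominated by Standard, so Firm A never plays it.
Match is strictly dominated by Ignore (it gives Firm A strictly more in every row), so Firm B never plays it.
On the remaining 2×2 (Standard, Budget vs Ignore, Undercut):
Let Firm A play Standard with probability p. Expected payoff against Ignore: 5p + (-10)(1−p) = 15p − 10; against Undercut: (-1)p + 11(1−p) = −12p + 11.
Setting these equal: 15p − 10 = −12p + 11 ⇒ 27p = 21 ⇒ p = 7/9, and the value is (15)·(7/9) − 10 = 5/3.
For Firm B: with q = P(Ignore), equating Standard's and Budget's payoffs gives 6q − 1 = −21q + 11 ⇒ q = 4/9.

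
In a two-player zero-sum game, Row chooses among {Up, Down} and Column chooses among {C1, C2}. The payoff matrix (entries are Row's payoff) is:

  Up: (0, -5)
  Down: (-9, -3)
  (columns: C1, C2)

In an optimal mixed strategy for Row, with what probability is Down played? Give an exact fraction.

5/11

Row minima: Up → -5, Down → -9; maximin = -5.
Column maxima: C1 → 0, C2 → -3; minimax = -3.
-5 ≠ -3, so there is no saddle point; optimal play is mixed.
Let Row play Up with probability p. Expected payoff against C1: 0p + (-9)(1−p) = 9p − 9; against C2: (-5)p + (-3)(1−p) = −2p − 3.
Setting these equal: 9p − 9 = −2p − 3 ⇒ 11p = 6 ⇒ p = 6/11, and the value is (9)·(6/11) − 9 = -45/11.
For Column: with q = P(C1), equating Up's and Down's payoffs gives 5q − 5 = −6q − 3 ⇒ q = 2/11.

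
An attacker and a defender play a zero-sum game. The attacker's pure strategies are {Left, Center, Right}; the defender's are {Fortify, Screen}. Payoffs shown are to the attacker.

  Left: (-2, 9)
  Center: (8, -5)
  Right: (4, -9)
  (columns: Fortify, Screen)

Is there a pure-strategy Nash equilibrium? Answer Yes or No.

Row minima: Left → -2, Center → -5, Right → -9; maximin = -2.
Column maxima: Fortify → 8, Screen → 9; minimax = 8.
-2 ≠ 8, so no pure-strategy equilibrium exists.

No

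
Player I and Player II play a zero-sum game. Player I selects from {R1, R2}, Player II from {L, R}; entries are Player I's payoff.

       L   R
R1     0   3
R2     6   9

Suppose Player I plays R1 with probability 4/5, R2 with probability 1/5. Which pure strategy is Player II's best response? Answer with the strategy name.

If Player II plays L, Player I's expected payoff is (4/5)·0 + (1/5)·6 = 6/5.
If Player II plays R, Player I's expected payoff is (4/5)·3 + (1/5)·9 = 21/5.
Player II minimizes Player I's payoff; the smallest is 6/5, so the best response is L.

L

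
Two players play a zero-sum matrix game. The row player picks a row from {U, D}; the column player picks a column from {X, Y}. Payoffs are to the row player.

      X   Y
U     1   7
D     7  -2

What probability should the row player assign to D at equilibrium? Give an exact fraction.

2/5

Row minima: U → 1, D → -2; maximin = 1.
Column maxima: X → 7, Y → 7; minimax = 7.
1 ≠ 7, so there is no saddle point; optimal play is mixed.
Let the row player play U with probability p. Expected payoff against X: 1p + 7(1−p) = −6p + 7; against Y: 7p + (-2)(1−p) = 9p − 2.
Setting these equal: −6p + 7 = 9p − 2 ⇒ −15p = -9 ⇒ p = 3/5, and the value is (-6)·(3/5) + 7 = 17/5.
For the column player: with q = P(X), equating U's and D's payoffs gives −6q + 7 = 9q − 2 ⇒ q = 3/5.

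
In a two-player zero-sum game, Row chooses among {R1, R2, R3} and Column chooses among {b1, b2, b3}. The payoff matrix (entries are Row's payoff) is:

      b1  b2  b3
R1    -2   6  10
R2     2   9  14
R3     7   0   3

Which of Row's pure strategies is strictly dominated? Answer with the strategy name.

R1

R2 gives a strictly higher payoff than R1 against every column: 2 > -2, 9 > 6, 14 > 10.
So R1 is strictly dominated and Row never plays it.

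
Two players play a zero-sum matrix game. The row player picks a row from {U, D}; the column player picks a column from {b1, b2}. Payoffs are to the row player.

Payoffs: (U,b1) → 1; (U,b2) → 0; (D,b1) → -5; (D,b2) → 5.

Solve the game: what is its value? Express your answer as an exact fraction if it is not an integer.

5/11

Row minima: U → 0, D → -5; maximin = 0.
Column maxima: b1 → 1, b2 → 5; minimax = 1.
0 ≠ 1, so there is no saddle point; optimal play is mixed.
Let the row player play U with probability p. Expected payoff against b1: 1p + (-5)(1−p) = 6p − 5; against b2: 0p + 5(1−p) = −5p + 5.
Setting these equal: 6p − 5 = −5p + 5 ⇒ 11p = 10 ⇒ p = 10/11, and the value is (6)·(10/11) − 5 = 5/11.
For the column player: with q = P(b1), equating U's and D's payoffs gives q = −10q + 5 ⇒ q = 5/11.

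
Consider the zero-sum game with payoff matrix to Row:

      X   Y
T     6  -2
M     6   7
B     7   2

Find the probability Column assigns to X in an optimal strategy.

Row minima: T → -2, M → 6, B → 2; maximin = 6.
Column maxima: X → 7, Y → 7; minimax = 7.
6 ≠ 7, so there is no saddle point; optimal play is mixed.
T is strictly dominated by B, so Row never plays it.
On the remaining 2×2 (M, B vs X, Y):
Let Row play M with probability p. Expected payoff against X: 6p + 7(1−p) = −p + 7; against Y: 7p + 2(1−p) = 5p + 2.
Setting these equal: −p + 7 = 5p + 2 ⇒ −6p = -5 ⇒ p = 5/6, and the value is (-1)·(5/6) + 7 = 37/6.
For Column: with q = P(X), equating M's and B's payoffs gives −q + 7 = 5q + 2 ⇒ q = 5/6.

5/6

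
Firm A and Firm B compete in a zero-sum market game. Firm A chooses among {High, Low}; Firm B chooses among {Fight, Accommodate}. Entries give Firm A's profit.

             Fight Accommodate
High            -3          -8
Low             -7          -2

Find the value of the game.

Row minima: High → -8, Low → -7; maximin = -7.
Column maxima: Fight → -3, Accommodate → -2; minimax = -3.
-7 ≠ -3, so there is no saddle point; optimal play is mixed.
Let Firm A play High with probability p. Expected payoff against Fight: (-3)p + (-7)(1−p) = 4p − 7; against Accommodate: (-8)p + (-2)(1−p) = −6p − 2.
Setting these equal: 4p − 7 = −6p − 2 ⇒ 10p = 5 ⇒ p = 1/2, and the value is (4)·(1/2) − 7 = -5.
For Firm B: with q = P(Fight), equating High's and Low's payoffs gives 5q − 8 = −5q − 2 ⇒ q = 3/5.

-5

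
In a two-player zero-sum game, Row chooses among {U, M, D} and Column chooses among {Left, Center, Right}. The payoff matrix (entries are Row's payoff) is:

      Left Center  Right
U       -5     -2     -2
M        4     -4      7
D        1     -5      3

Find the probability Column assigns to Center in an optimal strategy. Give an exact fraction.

9/11

Row minima: U → -5, M → -4, D → -5; maximin = -4.
Column maxima: Left → 4, Center → -2, Right → 7; minimax = -2.
-4 ≠ -2, so there is no saddle point; optimal play is mixed.
D is strictly dominated by M, so Row never plays it.
Right is strictly dominated by Left (it gives Row strictly more in every row), so Column never plays it.
On the remaining 2×2 (U, M vs Left, Center):
Let Row play U with probability p. Expected payoff against Left: (-5)p + 4(1−p) = −9p + 4; against Center: (-2)p + (-4)(1−p) = 2p − 4.
Setting these equal: −9p + 4 = 2p − 4 ⇒ −11p = -8 ⇒ p = 8/11, and the value is (-9)·(8/11) + 4 = -28/11.
For Column: with q = P(Left), equating U's and M's payoffs gives −3q − 2 = 8q − 4 ⇒ q = 2/11.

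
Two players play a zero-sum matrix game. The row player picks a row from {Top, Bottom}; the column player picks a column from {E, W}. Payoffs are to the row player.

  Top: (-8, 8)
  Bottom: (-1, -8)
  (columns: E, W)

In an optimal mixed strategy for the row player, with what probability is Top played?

7/23

Row minima: Top → -8, Bottom → -8; maximin = -8.
Column maxima: E → -1, W → 8; minimax = -1.
-8 ≠ -1, so there is no saddle point; optimal play is mixed.
Let the row player play Top with probability p. Expected payoff against E: (-8)p + (-1)(1−p) = −7p − 1; against W: 8p + (-8)(1−p) = 16p − 8.
Setting these equal: −7p − 1 = 16p − 8 ⇒ −23p = -7 ⇒ p = 7/23, and the value is (-7)·(7/23) − 1 = -72/23.
For the column player: with q = P(E), equating Top's and Bottom's payoffs gives −16q + 8 = 7q − 8 ⇒ q = 16/23.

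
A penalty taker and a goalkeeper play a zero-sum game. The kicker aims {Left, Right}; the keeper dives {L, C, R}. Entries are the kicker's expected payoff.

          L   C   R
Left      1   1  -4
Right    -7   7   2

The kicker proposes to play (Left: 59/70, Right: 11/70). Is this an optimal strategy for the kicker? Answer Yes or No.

Against L this mix gives (59/70)·1 + (11/70)·(-7) = -9/35.
Against C this mix gives (59/70)·1 + (11/70)·7 = 68/35.
Against R this mix gives (59/70)·(-4) + (11/70)·2 = -107/35.
The keeper will play R, holding the kicker to -107/35. Shifting weight toward the row that does better against R would raise this floor (the equalizing mix achieves -13/7 against both R and L), so the proposed strategy is not optimal.

No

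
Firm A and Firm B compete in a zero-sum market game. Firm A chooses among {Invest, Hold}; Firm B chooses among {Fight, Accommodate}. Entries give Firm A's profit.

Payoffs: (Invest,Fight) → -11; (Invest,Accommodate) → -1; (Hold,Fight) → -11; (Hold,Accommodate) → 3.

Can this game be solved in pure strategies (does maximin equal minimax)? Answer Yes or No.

Row minima: Invest → -11, Hold → -11; maximin = -11.
Column maxima: Fight → -11, Accommodate → 3; minimax = -11.
maximin = minimax = -11, so a saddle point exists.

Yes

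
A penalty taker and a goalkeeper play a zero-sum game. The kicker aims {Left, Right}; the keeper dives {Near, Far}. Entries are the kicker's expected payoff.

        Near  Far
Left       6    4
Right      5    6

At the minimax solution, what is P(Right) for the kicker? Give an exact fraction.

Row minima: Left → 4, Right → 5; maximin = 5.
Column maxima: Near → 6, Far → 6; minimax = 6.
5 ≠ 6, so there is no saddle point; optimal play is mixed.
Let the kicker play Left with probability p. Expected payoff against Near: 6p + 5(1−p) = p + 5; against Far: 4p + 6(1−p) = −2p + 6.
Setting these equal: p + 5 = −2p + 6 ⇒ 3p = 1 ⇒ p = 1/3, and the value is (1)·(1/3) + 5 = 16/3.
For the keeper: with q = P(Near), equating Left's and Right's payoffs gives 2q + 4 = −q + 6 ⇒ q = 2/3.

2/3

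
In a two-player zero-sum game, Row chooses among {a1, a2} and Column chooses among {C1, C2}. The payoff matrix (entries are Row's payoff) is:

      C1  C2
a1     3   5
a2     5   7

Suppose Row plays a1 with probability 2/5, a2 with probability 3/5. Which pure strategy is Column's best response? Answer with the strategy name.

C1

If Column plays C1, Row's expected payoff is (2/5)·3 + (3/5)·5 = 21/5.
If Column plays C2, Row's expected payoff is (2/5)·5 + (3/5)·7 = 31/5.
Column minimizes Row's payoff; the smallest is 21/5, so the best response is C1.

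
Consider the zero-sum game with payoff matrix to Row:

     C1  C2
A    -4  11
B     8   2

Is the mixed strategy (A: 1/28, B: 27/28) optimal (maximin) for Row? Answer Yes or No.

Against C1 this mix gives (1/28)·(-4) + (27/28)·8 = 53/7.
Against C2 this mix gives (1/28)·11 + (27/28)·2 = 65/28.
Column will play C2, holding Row to 65/28. Shifting weight toward the row that does better against C2 would raise this floor (the equalizing mix achieves 32/7 against both C2 and C1), so the proposed strategy is not optimal.

No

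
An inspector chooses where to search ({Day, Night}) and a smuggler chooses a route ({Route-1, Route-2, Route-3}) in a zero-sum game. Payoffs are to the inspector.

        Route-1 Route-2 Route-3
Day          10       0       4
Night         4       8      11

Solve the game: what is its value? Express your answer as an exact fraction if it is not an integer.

Row minima: Day → 0, Night → 4; maximin = 4.
Column maxima: Route-1 → 10, Route-2 → 8, Route-3 → 11; minimax = 8.
4 ≠ 8, so there is no saddle point; optimal play is mixed.
Route-3 is strictly dominated by Route-2 (it gives the inspector strictly more in every row), so the smuggler never plays it.
On the remaining 2×2 (Day, Night vs Route-1, Route-2):
Let the inspector play Day with probability p. Expected payoff against Route-1: 10p + 4(1−p) = 6p + 4; against Route-2: 0p + 8(1−p) = −8p + 8.
Setting these equal: 6p + 4 = −8p + 8 ⇒ 14p = 4 ⇒ p = 2/7, and the value is (6)·(2/7) + 4 = 40/7.
For the smuggler: with q = P(Route-1), equating Day's and Night's payoffs gives 10q = −4q + 8 ⇒ q = 4/7.

40/7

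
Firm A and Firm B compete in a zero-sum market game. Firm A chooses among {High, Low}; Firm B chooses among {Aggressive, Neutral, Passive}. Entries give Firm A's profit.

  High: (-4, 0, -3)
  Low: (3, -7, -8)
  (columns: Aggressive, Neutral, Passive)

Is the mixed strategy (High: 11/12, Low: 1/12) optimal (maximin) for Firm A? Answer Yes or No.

Yes

Against Aggressive this mix gives (11/12)·(-4) + (1/12)·3 = -41/12.
Against Neutral this mix gives (11/12)·0 + (1/12)·(-7) = -7/12.
Against Passive this mix gives (11/12)·(-3) + (1/12)·(-8) = -41/12.
All of Firm B's active replies (Aggressive, Passive) yield -41/12, and no column does worse for Firm A. The mix makes Firm B indifferent and guarantees -41/12, so it is optimal.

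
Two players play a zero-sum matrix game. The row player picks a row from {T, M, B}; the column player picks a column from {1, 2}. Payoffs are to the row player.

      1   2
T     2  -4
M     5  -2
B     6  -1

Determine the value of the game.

-1

Row minima: T → -4, M → -2, B → -1; maximin = -1.
Column maxima: 1 → 6, 2 → -1; minimax = -1.
Since maximin = minimax = -1, there is a saddle point and the value is -1.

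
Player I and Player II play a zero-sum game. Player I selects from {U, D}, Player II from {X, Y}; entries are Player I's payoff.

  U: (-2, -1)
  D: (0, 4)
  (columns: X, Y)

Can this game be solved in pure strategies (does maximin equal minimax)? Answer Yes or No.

Yes

Row minima: U → -2, D → 0; maximin = 0.
Column maxima: X → 0, Y → 4; minimax = 0.
maximin = minimax = 0, so a saddle point exists.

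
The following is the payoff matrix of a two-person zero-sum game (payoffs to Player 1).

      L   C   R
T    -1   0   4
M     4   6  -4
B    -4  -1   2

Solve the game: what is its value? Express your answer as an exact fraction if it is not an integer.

Row minima: T → -1, M → -4, B → -4; maximin = -1.
Column maxima: L → 4, C → 6, R → 4; minimax = 4.
-1 ≠ 4, so there is no saddle point; optimal play is mixed.
B is strictly dominated by T, so Player 1 never plays it.
C is strictly dominated by L (it gives Player 1 strictly more in every row), so Player 2 never plays it.
On the remaining 2×2 (T, M vs L, R):
Let Player 1 play T with probability p. Expected payoff against L: (-1)p + 4(1−p) = −5p + 4; against R: 4p + (-4)(1−p) = 8p − 4.
Setting these equal: −5p + 4 = 8p − 4 ⇒ −13p = -8 ⇒ p = 8/13, and the value is (-5)·(8/13) + 4 = 12/13.
For Player 2: with q = P(L), equating T's and M's payoffs gives −5q + 4 = 8q − 4 ⇒ q = 8/13.

12/13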